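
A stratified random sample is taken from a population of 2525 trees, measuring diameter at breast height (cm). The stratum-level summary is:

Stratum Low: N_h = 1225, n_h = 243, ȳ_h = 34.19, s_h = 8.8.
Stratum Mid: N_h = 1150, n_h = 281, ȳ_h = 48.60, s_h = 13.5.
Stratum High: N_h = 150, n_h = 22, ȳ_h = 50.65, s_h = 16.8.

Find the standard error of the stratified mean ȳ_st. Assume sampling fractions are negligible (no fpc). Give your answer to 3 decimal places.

SE(ȳ_st) ≈ 0.505

V̂(ȳ_st) = Σ W_h² s_h²/n_h, with W_h = N_h/N and N = 2525:
  stratum Low: (1225/2525)²·8.8²/243 = 0.0750082
  stratum Mid: (1150/2525)²·13.5²/281 = 0.134535
  stratum High: (150/2525)²·16.8²/22 = 0.0452747
V̂(ȳ_st) = 0.254818
SE(ȳ_st) = √0.254818 = 0.504795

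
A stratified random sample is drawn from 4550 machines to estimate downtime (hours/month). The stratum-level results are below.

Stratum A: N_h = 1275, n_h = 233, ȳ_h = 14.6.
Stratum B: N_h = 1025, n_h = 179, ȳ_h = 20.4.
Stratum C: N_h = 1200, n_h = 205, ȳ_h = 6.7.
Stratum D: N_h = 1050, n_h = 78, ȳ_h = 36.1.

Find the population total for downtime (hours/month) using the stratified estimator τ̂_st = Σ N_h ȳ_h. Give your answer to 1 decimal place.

τ̂_st = Σ N_h ȳ_h = 1275·14.6 + 1025·20.4 + 1200·6.7 + 1050·36.1 = 85470.0

τ̂_st ≈ 85470.0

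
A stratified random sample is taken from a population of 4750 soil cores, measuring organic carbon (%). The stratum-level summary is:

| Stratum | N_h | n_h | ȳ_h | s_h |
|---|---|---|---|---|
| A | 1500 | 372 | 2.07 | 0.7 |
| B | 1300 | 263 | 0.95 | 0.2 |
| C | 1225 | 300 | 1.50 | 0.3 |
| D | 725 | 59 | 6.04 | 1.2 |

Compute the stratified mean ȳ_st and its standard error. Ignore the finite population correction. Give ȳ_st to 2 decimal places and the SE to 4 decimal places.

ȳ_st ≈ 2.22, SE ≈ 0.0270

ȳ_st = Σ W_h ȳ_h = (1500·2.07 + 1300·0.95 + 1225·1.50 + 725·6.04)/4750 = 2.22242
V̂(ȳ_st) = Σ W_h² s_h²/n_h, with W_h = N_h/N and N = 4750:
  stratum A: (1500/4750)²·0.7²/372 = 0.000131356
  stratum B: (1300/4750)²·0.2²/263 = 1.13921e-05
  stratum C: (1225/4750)²·0.3²/300 = 1.99529e-05
  stratum D: (725/4750)²·1.2²/59 = 0.00056859
V̂(ȳ_st) = 0.000731291
SE(ȳ_st) = √0.000731291 = 0.0270424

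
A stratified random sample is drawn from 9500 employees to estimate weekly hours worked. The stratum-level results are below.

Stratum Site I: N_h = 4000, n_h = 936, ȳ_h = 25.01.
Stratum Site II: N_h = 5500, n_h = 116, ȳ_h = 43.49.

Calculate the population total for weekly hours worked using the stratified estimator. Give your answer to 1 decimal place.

τ̂_st ≈ 339235.0

τ̂_st = Σ N_h ȳ_h = 4000·25.01 + 5500·43.49 = 339235.0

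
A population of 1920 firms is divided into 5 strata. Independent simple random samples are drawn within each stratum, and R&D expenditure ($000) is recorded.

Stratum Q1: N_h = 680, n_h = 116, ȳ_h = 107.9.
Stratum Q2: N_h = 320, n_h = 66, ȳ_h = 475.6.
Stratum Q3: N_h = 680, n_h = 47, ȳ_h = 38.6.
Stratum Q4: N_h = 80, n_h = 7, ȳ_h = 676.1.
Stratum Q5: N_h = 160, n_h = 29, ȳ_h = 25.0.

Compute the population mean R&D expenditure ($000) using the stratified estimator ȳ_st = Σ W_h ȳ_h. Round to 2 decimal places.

ȳ_st ≈ 161.41

N = Σ N_h = 1920. Stratum weights W_h = N_h/N.
ȳ_st = (680·107.9 + 320·475.6 + 680·38.6 + 80·676.1 + 160·25.0) / 1920 = 161.4062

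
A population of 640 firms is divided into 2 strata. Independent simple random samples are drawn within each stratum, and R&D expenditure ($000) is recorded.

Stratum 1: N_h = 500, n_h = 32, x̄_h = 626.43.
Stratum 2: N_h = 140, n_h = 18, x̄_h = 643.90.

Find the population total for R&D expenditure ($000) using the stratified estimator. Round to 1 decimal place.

τ̂_st ≈ 403361.0

τ̂_st = Σ N_h x̄_h = 500·626.43 + 140·643.90 = 403361.0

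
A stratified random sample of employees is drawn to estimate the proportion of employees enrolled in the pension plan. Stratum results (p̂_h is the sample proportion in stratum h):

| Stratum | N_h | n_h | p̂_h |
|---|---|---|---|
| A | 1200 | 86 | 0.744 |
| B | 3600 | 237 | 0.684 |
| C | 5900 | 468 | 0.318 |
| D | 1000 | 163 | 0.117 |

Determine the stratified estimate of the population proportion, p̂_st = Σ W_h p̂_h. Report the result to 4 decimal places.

p̂_st ≈ 0.4571

N = 11700; stratum weights W_h = N_h/N.
p̂_st = Σ W_h p̂_h = (1200·0.744 + 3600·0.684 + 5900·0.318 + 1000·0.117)/11700 = 0.45713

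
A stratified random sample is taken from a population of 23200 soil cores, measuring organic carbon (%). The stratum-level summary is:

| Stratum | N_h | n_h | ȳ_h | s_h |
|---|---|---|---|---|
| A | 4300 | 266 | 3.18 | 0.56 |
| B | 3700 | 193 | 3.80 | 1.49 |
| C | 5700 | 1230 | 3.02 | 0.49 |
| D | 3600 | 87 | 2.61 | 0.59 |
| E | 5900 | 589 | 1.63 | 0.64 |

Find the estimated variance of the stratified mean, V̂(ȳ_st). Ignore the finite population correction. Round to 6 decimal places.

V̂(ȳ_st) ≈ 0.000486

V̂(ȳ_st) = Σ W_h² s_h²/n_h, with W_h = N_h/N and N = 23200:
  stratum A: (4300/23200)²·0.56²/266 = 4.05e-05
  stratum B: (3700/23200)²·1.49²/193 = 0.000292579
  stratum C: (5700/23200)²·0.49²/1230 = 1.17831e-05
  stratum D: (3600/23200)²·0.59²/87 = 9.63416e-05
  stratum E: (5900/23200)²·0.64²/589 = 4.49752e-05
V̂(ȳ_st) = 0.000486179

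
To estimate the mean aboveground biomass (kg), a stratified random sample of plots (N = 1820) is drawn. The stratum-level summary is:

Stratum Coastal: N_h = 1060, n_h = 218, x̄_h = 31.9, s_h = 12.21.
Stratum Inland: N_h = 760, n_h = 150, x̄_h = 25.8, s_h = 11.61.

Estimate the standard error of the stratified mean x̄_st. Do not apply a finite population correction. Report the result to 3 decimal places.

SE(x̄_st) ≈ 0.623

V̂(x̄_st) = Σ W_h² s_h²/n_h, with W_h = N_h/N and N = 1820:
  stratum Coastal: (1060/1820)²·12.21²/218 = 0.231976
  stratum Inland: (760/1820)²·11.61²/150 = 0.156696
V̂(x̄_st) = 0.388672
SE(x̄_st) = √0.388672 = 0.623436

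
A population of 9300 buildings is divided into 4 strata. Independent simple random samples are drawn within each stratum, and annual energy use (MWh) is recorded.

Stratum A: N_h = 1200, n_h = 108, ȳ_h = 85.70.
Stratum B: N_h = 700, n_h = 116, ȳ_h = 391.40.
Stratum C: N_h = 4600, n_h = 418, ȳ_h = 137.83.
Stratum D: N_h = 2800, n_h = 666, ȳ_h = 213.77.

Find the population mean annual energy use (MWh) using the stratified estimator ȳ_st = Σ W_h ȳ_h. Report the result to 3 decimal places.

N = Σ N_h = 9300. Stratum weights W_h = N_h/N.
ȳ_st = (1200·85.70 + 700·391.40 + 4600·137.83 + 2800·213.77) / 9300 = 173.05312

ȳ_st ≈ 173.053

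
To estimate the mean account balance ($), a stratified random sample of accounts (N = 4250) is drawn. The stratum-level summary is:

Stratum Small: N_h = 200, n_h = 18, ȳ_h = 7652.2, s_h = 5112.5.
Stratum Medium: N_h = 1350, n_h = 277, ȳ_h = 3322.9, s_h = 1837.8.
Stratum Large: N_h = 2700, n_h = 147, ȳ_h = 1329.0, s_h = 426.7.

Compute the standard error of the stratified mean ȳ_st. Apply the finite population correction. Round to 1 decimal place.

V̂(ȳ_st) = Σ W_h² (1 − n_h/N_h) s_h²/n_h, with W_h = N_h/N and N = 4250:
  stratum Small: (200/4250)²·(1 − 18/200)·5112.5²/18 = 2926.29
  stratum Medium: (1350/4250)²·(1 − 277/1350)·1837.8²/277 = 977.85
  stratum Large: (2700/4250)²·(1 − 147/2700)·426.7²/147 = 472.677
V̂(ȳ_st) = 4376.82
SE(ȳ_st) = √4376.82 = 66.1575

SE(ȳ_st) ≈ 66.2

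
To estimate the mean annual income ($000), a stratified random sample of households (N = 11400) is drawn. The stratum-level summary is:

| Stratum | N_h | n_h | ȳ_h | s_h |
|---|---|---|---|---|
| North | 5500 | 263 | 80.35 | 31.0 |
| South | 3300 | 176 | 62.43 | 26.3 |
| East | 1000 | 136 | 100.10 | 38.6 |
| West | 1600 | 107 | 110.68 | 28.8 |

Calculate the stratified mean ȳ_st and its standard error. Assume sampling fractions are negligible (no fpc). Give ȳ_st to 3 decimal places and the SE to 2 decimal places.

ȳ_st ≈ 81.152, SE ≈ 1.19

ȳ_st = Σ W_h ȳ_h = (5500·80.35 + 3300·62.43 + 1000·100.10 + 1600·110.68)/11400 = 81.15193
V̂(ȳ_st) = Σ W_h² s_h²/n_h, with W_h = N_h/N and N = 11400:
  stratum North: (5500/11400)²·31.0²/263 = 0.850518
  stratum South: (3300/11400)²·26.3²/176 = 0.329319
  stratum East: (1000/11400)²·38.6²/136 = 0.0842997
  stratum West: (1600/11400)²·28.8²/107 = 0.152697
V̂(ȳ_st) = 1.41683
SE(ȳ_st) = √1.41683 = 1.19031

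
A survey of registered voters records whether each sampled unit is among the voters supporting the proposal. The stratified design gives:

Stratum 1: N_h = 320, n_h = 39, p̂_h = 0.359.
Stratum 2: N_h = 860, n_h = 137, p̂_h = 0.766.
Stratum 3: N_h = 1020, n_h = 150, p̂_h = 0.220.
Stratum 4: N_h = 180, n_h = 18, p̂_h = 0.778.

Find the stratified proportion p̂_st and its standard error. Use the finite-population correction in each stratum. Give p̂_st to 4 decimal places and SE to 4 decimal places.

N = 2380; stratum weights W_h = N_h/N.
p̂_st = Σ W_h p̂_h = (320·0.359 + 860·0.766 + 1020·0.220 + 180·0.778)/2380 = 0.47818
V̂(p̂_st) = Σ W_h² (1 − n_h/N_h) p̂_h(1−p̂_h)/(n_h−1):
  stratum 1: (320/2380)²·(1 − 39/320)·0.359·0.641/38 = 9.61327e-05
  stratum 2: (860/2380)²·(1 − 137/860)·0.766·0.234/136 = 0.000144673
  stratum 3: (1020/2380)²·(1 − 150/1020)·0.220·0.780/149 = 0.000180425
  stratum 4: (180/2380)²·(1 − 18/180)·0.778·0.222/17 = 5.23019e-05
V̂(p̂_st) = 0.000473533; SE = √V̂ = 0.0217608

p̂_st ≈ 0.4782, SE ≈ 0.0218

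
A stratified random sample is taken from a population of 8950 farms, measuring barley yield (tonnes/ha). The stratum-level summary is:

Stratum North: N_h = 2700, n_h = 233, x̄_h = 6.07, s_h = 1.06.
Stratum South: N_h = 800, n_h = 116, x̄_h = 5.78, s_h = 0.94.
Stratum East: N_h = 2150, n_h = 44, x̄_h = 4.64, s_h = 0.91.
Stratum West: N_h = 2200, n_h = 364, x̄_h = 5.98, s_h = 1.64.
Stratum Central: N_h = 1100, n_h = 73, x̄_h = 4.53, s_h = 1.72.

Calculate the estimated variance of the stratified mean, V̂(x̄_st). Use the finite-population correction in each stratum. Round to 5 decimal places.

V̂(x̄_st) ≈ 0.00246

V̂(x̄_st) = Σ W_h² (1 − n_h/N_h) s_h²/n_h, with W_h = N_h/N and N = 8950:
  stratum North: (2700/8950)²·(1 − 233/2700)·1.06²/233 = 0.000400998
  stratum South: (800/8950)²·(1 − 116/800)·0.94²/116 = 5.20353e-05
  stratum East: (2150/8950)²·(1 − 44/2150)·0.91²/44 = 0.00106385
  stratum West: (2200/8950)²·(1 − 364/2200)·1.64²/364 = 0.000372594
  stratum Central: (1100/8950)²·(1 − 73/1100)·1.72²/73 = 0.000571546
V̂(x̄_st) = 0.00246102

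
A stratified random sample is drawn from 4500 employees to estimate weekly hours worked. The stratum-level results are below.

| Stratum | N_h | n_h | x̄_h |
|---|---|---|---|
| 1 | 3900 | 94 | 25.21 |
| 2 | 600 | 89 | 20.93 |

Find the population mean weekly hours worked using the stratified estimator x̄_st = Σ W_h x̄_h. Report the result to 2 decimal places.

N = Σ N_h = 4500. Stratum weights W_h = N_h/N.
x̄_st = (3900·25.21 + 600·20.93) / 4500 = 24.6393

x̄_st ≈ 24.64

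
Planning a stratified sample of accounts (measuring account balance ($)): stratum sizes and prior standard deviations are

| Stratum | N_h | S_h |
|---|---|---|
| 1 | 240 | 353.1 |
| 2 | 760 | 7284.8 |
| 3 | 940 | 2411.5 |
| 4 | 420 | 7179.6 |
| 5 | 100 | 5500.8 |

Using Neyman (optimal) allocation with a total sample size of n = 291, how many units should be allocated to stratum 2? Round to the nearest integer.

Neyman allocation: n_h = n · N_h S_h / Σ N_i S_i, with n = 291.
  stratum 1: N_h·S_h = 240·353.1 = 84744.00
  stratum 2: N_h·S_h = 760·7284.8 = 5536448.00
  stratum 3: N_h·S_h = 940·2411.5 = 2266810.00
  stratum 4: N_h·S_h = 420·7179.6 = 3015432.00
  stratum 5: N_h·S_h = 100·5500.8 = 550080.00
Σ N_h S_h = 11453514.00
n for stratum 2 = 291·5536448.00/11453514.00 = 140.665 → 141

141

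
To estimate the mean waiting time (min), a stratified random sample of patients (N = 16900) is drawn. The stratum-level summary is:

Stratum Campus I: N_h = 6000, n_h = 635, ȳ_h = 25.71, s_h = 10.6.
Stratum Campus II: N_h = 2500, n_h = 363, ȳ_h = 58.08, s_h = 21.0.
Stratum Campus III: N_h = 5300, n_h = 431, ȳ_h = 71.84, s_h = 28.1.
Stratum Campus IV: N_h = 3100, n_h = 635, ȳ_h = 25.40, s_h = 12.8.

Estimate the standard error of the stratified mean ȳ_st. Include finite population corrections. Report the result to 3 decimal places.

SE(ȳ_st) ≈ 0.464

V̂(ȳ_st) = Σ W_h² (1 − n_h/N_h) s_h²/n_h, with W_h = N_h/N and N = 16900:
  stratum Campus I: (6000/16900)²·(1 − 635/6000)·10.6²/635 = 0.0199428
  stratum Campus II: (2500/16900)²·(1 − 363/2500)·21.0²/363 = 0.022725
  stratum Campus III: (5300/16900)²·(1 − 431/5300)·28.1²/431 = 0.16553
  stratum Campus IV: (3100/16900)²·(1 − 635/3100)·12.8²/635 = 0.00690322
V̂(ȳ_st) = 0.215101
SE(ȳ_st) = √0.215101 = 0.46379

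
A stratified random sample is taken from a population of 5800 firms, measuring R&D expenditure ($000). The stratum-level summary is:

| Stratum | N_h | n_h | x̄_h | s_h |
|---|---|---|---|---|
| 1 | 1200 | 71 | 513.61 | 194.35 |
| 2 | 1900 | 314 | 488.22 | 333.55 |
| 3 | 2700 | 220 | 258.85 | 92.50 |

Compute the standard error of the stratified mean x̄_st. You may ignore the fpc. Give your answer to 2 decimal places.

SE(x̄_st) ≈ 8.32

V̂(x̄_st) = Σ W_h² s_h²/n_h, with W_h = N_h/N and N = 5800:
  stratum 1: (1200/5800)²·194.35²/71 = 22.7728
  stratum 2: (1900/5800)²·333.55²/314 = 38.0227
  stratum 3: (2700/5800)²·92.50²/220 = 8.42815
V̂(x̄_st) = 69.2237
SE(x̄_st) = √69.2237 = 8.32008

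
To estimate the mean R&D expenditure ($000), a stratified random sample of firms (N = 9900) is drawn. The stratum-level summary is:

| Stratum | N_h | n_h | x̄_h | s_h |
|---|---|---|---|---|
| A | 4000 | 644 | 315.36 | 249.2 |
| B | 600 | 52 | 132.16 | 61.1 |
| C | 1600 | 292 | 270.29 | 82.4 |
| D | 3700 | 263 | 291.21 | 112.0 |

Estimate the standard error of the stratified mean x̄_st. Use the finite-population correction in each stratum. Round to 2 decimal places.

V̂(x̄_st) = Σ W_h² (1 − n_h/N_h) s_h²/n_h, with W_h = N_h/N and N = 9900:
  stratum A: (4000/9900)²·(1 − 644/4000)·249.2²/644 = 13.2075
  stratum B: (600/9900)²·(1 − 52/600)·61.1²/52 = 0.240847
  stratum C: (1600/9900)²·(1 − 292/1600)·82.4²/292 = 0.496511
  stratum D: (3700/9900)²·(1 − 263/3700)·112.0²/263 = 6.18858
V̂(x̄_st) = 20.1335
SE(x̄_st) = √20.1335 = 4.48703

SE(x̄_st) ≈ 4.49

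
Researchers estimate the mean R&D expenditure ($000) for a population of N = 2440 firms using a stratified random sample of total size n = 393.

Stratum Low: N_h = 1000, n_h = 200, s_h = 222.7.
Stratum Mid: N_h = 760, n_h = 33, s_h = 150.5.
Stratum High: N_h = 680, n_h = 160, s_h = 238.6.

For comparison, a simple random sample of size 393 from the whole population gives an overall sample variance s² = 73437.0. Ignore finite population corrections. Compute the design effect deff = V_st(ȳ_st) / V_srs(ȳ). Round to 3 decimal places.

deff ≈ 0.727

V̂(ȳ_st) = Σ W_h² s_h²/n_h, with W_h = N_h/N and N = 2440:
  stratum Low: (1000/2440)²·222.7²/200 = 41.6515
  stratum Mid: (760/2440)²·150.5²/33 = 66.5896
  stratum High: (680/2440)²·238.6²/160 = 27.635
V_st = 135.876
V_srs = s²/n = 73437.0/393 = 186.863
deff = V_st / V_srs = 135.876/186.863 = 0.7271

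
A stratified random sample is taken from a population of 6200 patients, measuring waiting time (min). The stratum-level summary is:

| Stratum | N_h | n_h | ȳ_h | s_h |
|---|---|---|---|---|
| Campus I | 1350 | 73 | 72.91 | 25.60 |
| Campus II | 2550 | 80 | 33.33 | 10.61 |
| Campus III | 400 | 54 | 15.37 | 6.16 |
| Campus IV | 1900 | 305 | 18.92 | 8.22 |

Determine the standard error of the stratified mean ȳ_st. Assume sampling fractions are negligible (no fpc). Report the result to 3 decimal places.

SE(ȳ_st) ≈ 0.829

V̂(ȳ_st) = Σ W_h² s_h²/n_h, with W_h = N_h/N and N = 6200:
  stratum Campus I: (1350/6200)²·25.60²/73 = 0.425639
  stratum Campus II: (2550/6200)²·10.61²/80 = 0.238033
  stratum Campus III: (400/6200)²·6.16²/54 = 0.00292485
  stratum Campus IV: (1900/6200)²·8.22²/305 = 0.020805
V̂(ȳ_st) = 0.687402
SE(ȳ_st) = √0.687402 = 0.829097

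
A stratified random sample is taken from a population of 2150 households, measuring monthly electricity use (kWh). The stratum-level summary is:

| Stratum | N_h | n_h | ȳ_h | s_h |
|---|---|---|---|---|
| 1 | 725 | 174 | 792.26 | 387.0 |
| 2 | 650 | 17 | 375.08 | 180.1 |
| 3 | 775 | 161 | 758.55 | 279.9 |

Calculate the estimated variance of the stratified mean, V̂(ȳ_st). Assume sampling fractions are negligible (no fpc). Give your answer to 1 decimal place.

V̂(ȳ_st) = Σ W_h² s_h²/n_h, with W_h = N_h/N and N = 2150:
  stratum 1: (725/2150)²·387.0²/174 = 97.875
  stratum 2: (650/2150)²·180.1²/17 = 174.393
  stratum 3: (775/2150)²·279.9²/161 = 63.2276
V̂(ȳ_st) = 335.495

V̂(ȳ_st) ≈ 335.5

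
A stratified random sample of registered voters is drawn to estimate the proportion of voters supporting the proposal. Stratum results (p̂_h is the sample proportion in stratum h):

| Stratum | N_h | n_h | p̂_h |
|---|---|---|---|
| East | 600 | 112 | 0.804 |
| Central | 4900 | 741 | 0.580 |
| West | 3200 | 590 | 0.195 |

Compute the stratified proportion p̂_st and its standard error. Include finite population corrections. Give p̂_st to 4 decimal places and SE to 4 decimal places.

p̂_st ≈ 0.4538, SE ≈ 0.0111

N = 8700; stratum weights W_h = N_h/N.
p̂_st = Σ W_h p̂_h = (600·0.804 + 4900·0.580 + 3200·0.195)/8700 = 0.45384
V̂(p̂_st) = Σ W_h² (1 − n_h/N_h) p̂_h(1−p̂_h)/(n_h−1):
  stratum East: (600/8700)²·(1 − 112/600)·0.804·0.196/111 = 5.49189e-06
  stratum Central: (4900/8700)²·(1 − 741/4900)·0.580·0.420/740 = 8.86323e-05
  stratum West: (3200/8700)²·(1 − 590/3200)·0.195·0.805/589 = 2.94081e-05
V̂(p̂_st) = 0.000123532; SE = √V̂ = 0.0111145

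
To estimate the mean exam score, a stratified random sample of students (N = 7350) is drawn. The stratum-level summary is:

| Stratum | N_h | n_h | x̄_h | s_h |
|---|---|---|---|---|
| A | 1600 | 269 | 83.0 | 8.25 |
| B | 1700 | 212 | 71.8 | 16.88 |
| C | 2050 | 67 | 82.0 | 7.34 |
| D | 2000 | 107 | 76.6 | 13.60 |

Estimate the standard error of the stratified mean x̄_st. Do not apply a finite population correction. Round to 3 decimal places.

SE(x̄_st) ≈ 0.524

V̂(x̄_st) = Σ W_h² s_h²/n_h, with W_h = N_h/N and N = 7350:
  stratum A: (1600/7350)²·8.25²/269 = 0.01199
  stratum B: (1700/7350)²·16.88²/212 = 0.0719005
  stratum C: (2050/7350)²·7.34²/67 = 0.0625533
  stratum D: (2000/7350)²·13.60²/107 = 0.127991
V̂(x̄_st) = 0.274435
SE(x̄_st) = √0.274435 = 0.523865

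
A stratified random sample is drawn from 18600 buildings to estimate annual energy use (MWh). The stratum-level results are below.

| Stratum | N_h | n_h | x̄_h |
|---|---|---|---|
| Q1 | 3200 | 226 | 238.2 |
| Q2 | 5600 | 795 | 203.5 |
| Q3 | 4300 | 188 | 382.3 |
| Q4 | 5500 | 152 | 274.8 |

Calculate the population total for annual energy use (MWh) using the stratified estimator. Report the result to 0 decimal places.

τ̂_st = Σ N_h x̄_h = 3200·238.2 + 5600·203.5 + 4300·382.3 + 5500·274.8 = 5057130

τ̂_st ≈ 5057130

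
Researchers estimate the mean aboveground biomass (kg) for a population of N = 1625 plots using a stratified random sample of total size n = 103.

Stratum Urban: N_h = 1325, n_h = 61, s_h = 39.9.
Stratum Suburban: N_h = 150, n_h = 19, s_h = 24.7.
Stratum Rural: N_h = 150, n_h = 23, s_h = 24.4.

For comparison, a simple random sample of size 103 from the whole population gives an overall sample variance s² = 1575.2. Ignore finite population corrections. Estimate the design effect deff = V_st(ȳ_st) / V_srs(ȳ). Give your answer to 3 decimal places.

deff ≈ 1.167

V̂(ȳ_st) = Σ W_h² s_h²/n_h, with W_h = N_h/N and N = 1625:
  stratum Urban: (1325/1625)²·39.9²/61 = 17.3517
  stratum Suburban: (150/1625)²·24.7²/19 = 0.2736
  stratum Rural: (150/1625)²·24.4²/23 = 0.22056
V_st = 17.8458
V_srs = s²/n = 1575.2/103 = 15.2932
deff = V_st / V_srs = 17.8458/15.2932 = 1.1669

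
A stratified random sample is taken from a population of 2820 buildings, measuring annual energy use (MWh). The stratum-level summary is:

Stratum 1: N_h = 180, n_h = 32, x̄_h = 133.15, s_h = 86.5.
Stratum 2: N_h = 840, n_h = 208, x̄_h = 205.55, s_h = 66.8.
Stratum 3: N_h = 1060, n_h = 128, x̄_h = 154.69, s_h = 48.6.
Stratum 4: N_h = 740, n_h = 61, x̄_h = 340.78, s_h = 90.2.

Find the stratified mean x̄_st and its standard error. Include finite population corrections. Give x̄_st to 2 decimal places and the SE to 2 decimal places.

x̄_st ≈ 217.30, SE ≈ 3.60

x̄_st = Σ W_h x̄_h = (180·133.15 + 840·205.55 + 1060·154.69 + 740·340.78)/2820 = 217.29702
V̂(x̄_st) = Σ W_h² (1 − n_h/N_h) s_h²/n_h, with W_h = N_h/N and N = 2820:
  stratum 1: (180/2820)²·(1 − 32/180)·86.5²/32 = 0.783282
  stratum 2: (840/2820)²·(1 − 208/840)·66.8²/208 = 1.43215
  stratum 3: (1060/2820)²·(1 − 128/1060)·48.6²/128 = 2.29238
  stratum 4: (740/2820)²·(1 − 61/740)·90.2²/61 = 8.42726
V̂(x̄_st) = 12.9351
SE(x̄_st) = √12.9351 = 3.59654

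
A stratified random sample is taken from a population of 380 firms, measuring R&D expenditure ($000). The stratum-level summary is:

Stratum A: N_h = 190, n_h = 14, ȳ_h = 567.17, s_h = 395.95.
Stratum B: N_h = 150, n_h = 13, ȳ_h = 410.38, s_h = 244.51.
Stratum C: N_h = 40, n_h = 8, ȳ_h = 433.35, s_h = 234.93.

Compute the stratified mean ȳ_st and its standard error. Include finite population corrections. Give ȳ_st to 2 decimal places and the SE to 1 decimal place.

ȳ_st = Σ W_h ȳ_h = (190·567.17 + 150·410.38 + 40·433.35)/380 = 491.19289
V̂(ȳ_st) = Σ W_h² (1 − n_h/N_h) s_h²/n_h, with W_h = N_h/N and N = 380:
  stratum A: (190/380)²·(1 − 14/190)·395.95²/14 = 2593.29
  stratum B: (150/380)²·(1 − 13/150)·244.51²/13 = 654.477
  stratum C: (40/380)²·(1 − 8/40)·234.93²/8 = 61.1547
V̂(ȳ_st) = 3308.93
SE(ȳ_st) = √3308.93 = 57.5233

ȳ_st ≈ 491.19, SE ≈ 57.5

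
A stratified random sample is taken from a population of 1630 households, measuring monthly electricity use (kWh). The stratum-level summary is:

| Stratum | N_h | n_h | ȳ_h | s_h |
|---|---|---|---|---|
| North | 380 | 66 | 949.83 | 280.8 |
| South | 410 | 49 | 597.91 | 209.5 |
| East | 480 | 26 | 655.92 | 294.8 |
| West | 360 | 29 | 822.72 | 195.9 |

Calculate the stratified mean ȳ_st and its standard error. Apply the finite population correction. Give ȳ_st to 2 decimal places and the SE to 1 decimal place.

ȳ_st = Σ W_h ȳ_h = (380·949.83 + 410·597.91 + 480·655.92 + 360·822.72)/1630 = 746.68669
V̂(ȳ_st) = Σ W_h² (1 − n_h/N_h) s_h²/n_h, with W_h = N_h/N and N = 1630:
  stratum North: (380/1630)²·(1 − 66/380)·280.8²/66 = 53.6523
  stratum South: (410/1630)²·(1 − 49/410)·209.5²/49 = 49.8985
  stratum East: (480/1630)²·(1 − 26/480)·294.8²/26 = 274.16
  stratum West: (360/1630)²·(1 − 29/360)·195.9²/29 = 59.3507
V̂(ȳ_st) = 437.061
SE(ȳ_st) = √437.061 = 20.906

ȳ_st ≈ 746.69, SE ≈ 20.9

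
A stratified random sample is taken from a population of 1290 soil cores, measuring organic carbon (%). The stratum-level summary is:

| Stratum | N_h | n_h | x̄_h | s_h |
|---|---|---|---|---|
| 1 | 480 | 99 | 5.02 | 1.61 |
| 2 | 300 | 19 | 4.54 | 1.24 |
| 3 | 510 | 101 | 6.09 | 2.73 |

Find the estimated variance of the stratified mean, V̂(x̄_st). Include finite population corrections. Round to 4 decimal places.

V̂(x̄_st) = Σ W_h² (1 − n_h/N_h) s_h²/n_h, with W_h = N_h/N and N = 1290:
  stratum 1: (480/1290)²·(1 − 99/480)·1.61²/99 = 0.00287742
  stratum 2: (300/1290)²·(1 − 19/300)·1.24²/19 = 0.00409957
  stratum 3: (510/1290)²·(1 − 101/510)·2.73²/101 = 0.00924949
V̂(x̄_st) = 0.0162265

V̂(x̄_st) ≈ 0.0162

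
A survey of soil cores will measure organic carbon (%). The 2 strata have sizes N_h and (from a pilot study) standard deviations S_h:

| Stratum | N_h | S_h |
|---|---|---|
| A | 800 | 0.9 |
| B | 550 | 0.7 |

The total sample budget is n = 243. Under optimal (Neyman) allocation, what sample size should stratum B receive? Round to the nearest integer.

Neyman allocation: n_h = n · N_h S_h / Σ N_i S_i, with n = 243.
  stratum A: N_h·S_h = 800·0.9 = 720.00
  stratum B: N_h·S_h = 550·0.7 = 385.00
Σ N_h S_h = 1105.00
n for stratum B = 243·385.00/1105.00 = 84.665 → 85

85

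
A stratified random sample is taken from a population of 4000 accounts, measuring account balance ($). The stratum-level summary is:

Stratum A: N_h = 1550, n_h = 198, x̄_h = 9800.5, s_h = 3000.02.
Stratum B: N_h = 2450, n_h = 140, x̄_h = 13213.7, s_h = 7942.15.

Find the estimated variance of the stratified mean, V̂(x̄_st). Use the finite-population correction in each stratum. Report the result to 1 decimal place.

V̂(x̄_st) ≈ 165323.4

V̂(x̄_st) = Σ W_h² (1 − n_h/N_h) s_h²/n_h, with W_h = N_h/N and N = 4000:
  stratum A: (1550/4000)²·(1 − 198/1550)·3000.02²/198 = 5953.49
  stratum B: (2450/4000)²·(1 − 140/2450)·7942.15²/140 = 159370
V̂(x̄_st) = 165323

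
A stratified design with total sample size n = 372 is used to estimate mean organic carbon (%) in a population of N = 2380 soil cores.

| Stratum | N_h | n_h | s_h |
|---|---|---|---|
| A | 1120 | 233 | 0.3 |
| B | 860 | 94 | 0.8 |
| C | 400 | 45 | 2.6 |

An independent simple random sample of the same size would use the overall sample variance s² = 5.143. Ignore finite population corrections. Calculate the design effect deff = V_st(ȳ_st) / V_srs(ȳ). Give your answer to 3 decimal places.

deff ≈ 0.377

V̂(ȳ_st) = Σ W_h² s_h²/n_h, with W_h = N_h/N and N = 2380:
  stratum A: (1120/2380)²·0.3²/233 = 8.55399e-05
  stratum B: (860/2380)²·0.8²/94 = 0.000888986
  stratum C: (400/2380)²·2.6²/45 = 0.00424327
V_st = 0.00521779
V_srs = s²/n = 5.143/372 = 0.0138253
deff = V_st / V_srs = 0.00521779/0.0138253 = 0.3774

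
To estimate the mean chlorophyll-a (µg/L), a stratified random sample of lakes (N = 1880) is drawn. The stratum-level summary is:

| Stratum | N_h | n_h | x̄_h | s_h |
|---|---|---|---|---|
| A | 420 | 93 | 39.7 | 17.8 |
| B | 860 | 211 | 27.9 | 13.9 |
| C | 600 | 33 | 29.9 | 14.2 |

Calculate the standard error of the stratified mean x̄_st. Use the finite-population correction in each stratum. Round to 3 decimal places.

V̂(x̄_st) = Σ W_h² (1 − n_h/N_h) s_h²/n_h, with W_h = N_h/N and N = 1880:
  stratum A: (420/1880)²·(1 − 93/420)·17.8²/93 = 0.132385
  stratum B: (860/1880)²·(1 − 211/860)·13.9²/211 = 0.144602
  stratum C: (600/1880)²·(1 − 33/600)·14.2²/33 = 0.588141
V̂(x̄_st) = 0.865128
SE(x̄_st) = √0.865128 = 0.930122

SE(x̄_st) ≈ 0.930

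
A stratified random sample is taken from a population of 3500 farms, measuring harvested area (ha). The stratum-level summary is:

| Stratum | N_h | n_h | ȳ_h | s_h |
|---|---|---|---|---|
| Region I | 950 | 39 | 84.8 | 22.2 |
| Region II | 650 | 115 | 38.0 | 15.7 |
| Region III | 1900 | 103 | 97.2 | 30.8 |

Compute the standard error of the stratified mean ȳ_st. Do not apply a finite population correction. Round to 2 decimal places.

V̂(ȳ_st) = Σ W_h² s_h²/n_h, with W_h = N_h/N and N = 3500:
  stratum Region I: (950/3500)²·22.2²/39 = 0.931006
  stratum Region II: (650/3500)²·15.7²/115 = 0.0739251
  stratum Region III: (1900/3500)²·30.8²/103 = 2.71416
V̂(ȳ_st) = 3.71909
SE(ȳ_st) = √3.71909 = 1.92849

SE(ȳ_st) ≈ 1.93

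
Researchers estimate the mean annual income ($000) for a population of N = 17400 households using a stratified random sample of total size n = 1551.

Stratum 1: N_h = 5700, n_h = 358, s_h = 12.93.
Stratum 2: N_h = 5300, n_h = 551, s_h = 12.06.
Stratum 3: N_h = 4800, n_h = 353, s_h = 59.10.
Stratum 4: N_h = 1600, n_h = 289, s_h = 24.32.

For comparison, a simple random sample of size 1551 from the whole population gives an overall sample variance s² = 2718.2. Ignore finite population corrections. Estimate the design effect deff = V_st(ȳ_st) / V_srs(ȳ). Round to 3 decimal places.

deff ≈ 0.482

V̂(ȳ_st) = Σ W_h² s_h²/n_h, with W_h = N_h/N and N = 17400:
  stratum 1: (5700/17400)²·12.93²/358 = 0.0501147
  stratum 2: (5300/17400)²·12.06²/551 = 0.0244904
  stratum 3: (4800/17400)²·59.10²/353 = 0.752981
  stratum 4: (1600/17400)²·24.32²/289 = 0.017305
V_st = 0.844891
V_srs = s²/n = 2718.2/1551 = 1.75255
deff = V_st / V_srs = 0.844891/1.75255 = 0.4821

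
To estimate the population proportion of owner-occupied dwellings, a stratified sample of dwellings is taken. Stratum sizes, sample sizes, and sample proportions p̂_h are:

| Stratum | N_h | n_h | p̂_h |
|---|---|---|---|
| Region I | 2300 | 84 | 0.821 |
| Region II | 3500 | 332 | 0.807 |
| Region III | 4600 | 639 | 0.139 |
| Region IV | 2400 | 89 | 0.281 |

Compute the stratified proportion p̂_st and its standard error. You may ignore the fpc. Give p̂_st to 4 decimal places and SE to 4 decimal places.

p̂_st ≈ 0.4708, SE ≈ 0.0140

N = 12800; stratum weights W_h = N_h/N.
p̂_st = Σ W_h p̂_h = (2300·0.821 + 3500·0.807 + 4600·0.139 + 2400·0.281)/12800 = 0.47083
V̂(p̂_st) = Σ W_h² p̂_h(1−p̂_h)/(n_h−1):
  stratum Region I: (2300/12800)²·0.821·0.179/83 = 5.71681e-05
  stratum Region II: (3500/12800)²·0.807·0.193/331 = 3.51819e-05
  stratum Region III: (4600/12800)²·0.139·0.861/638 = 2.42266e-05
  stratum Region IV: (2400/12800)²·0.281·0.719/88 = 8.07152e-05
V̂(p̂_st) = 0.000197292; SE = √V̂ = 0.0140461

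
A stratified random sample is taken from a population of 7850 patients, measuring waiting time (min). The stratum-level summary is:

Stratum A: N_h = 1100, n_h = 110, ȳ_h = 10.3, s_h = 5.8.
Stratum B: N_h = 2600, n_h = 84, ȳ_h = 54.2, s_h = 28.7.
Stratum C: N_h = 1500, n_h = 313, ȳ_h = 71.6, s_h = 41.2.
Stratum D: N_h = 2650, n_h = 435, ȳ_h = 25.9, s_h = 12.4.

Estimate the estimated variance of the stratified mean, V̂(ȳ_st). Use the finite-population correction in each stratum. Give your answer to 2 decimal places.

V̂(ȳ_st) ≈ 1.24

V̂(ȳ_st) = Σ W_h² (1 − n_h/N_h) s_h²/n_h, with W_h = N_h/N and N = 7850:
  stratum A: (1100/7850)²·(1 − 110/1100)·5.8²/110 = 0.00540445
  stratum B: (2600/7850)²·(1 − 84/2600)·28.7²/84 = 1.04095
  stratum C: (1500/7850)²·(1 − 313/1500)·41.2²/313 = 0.156694
  stratum D: (2650/7850)²·(1 − 435/2650)·12.4²/435 = 0.0336693
V̂(ȳ_st) = 1.23672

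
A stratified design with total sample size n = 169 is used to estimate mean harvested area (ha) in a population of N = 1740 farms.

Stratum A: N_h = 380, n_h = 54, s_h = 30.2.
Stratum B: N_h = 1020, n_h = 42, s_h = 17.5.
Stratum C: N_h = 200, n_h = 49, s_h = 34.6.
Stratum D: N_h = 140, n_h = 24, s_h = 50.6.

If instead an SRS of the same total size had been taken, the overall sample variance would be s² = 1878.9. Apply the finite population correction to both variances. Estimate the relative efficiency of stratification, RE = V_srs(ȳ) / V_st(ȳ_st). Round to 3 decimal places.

V̂(ȳ_st) = Σ W_h² (1 − n_h/N_h) s_h²/n_h, with W_h = N_h/N and N = 1740:
  stratum A: (380/1740)²·(1 − 54/380)·30.2²/54 = 0.691071
  stratum B: (1020/1740)²·(1 − 42/1020)·17.5²/42 = 2.40252
  stratum C: (200/1740)²·(1 − 49/200)·34.6²/49 = 0.243705
  stratum D: (140/1740)²·(1 − 24/140)·50.6²/24 = 0.572239
V_st = 3.90954
V_srs = (1 − 169/1740)·1878.9/169 = 10.0379
Relative efficiency = V_srs / V_st = 10.0379/3.90954 = 2.5675

RE ≈ 2.568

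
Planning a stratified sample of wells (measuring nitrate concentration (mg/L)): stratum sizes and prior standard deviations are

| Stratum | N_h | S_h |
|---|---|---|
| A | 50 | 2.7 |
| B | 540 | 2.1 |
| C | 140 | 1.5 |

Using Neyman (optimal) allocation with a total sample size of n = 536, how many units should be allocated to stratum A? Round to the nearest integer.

49

Neyman allocation: n_h = n · N_h S_h / Σ N_i S_i, with n = 536.
  stratum A: N_h·S_h = 50·2.7 = 135.00
  stratum B: N_h·S_h = 540·2.1 = 1134.00
  stratum C: N_h·S_h = 140·1.5 = 210.00
Σ N_h S_h = 1479.00
n for stratum A = 536·135.00/1479.00 = 48.925 → 49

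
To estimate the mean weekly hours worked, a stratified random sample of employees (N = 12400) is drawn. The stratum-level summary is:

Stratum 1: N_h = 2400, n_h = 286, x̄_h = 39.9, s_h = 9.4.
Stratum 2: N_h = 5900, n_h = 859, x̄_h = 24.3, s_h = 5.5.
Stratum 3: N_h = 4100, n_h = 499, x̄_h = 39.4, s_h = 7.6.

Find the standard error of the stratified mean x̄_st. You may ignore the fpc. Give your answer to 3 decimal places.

SE(x̄_st) ≈ 0.179

V̂(x̄_st) = Σ W_h² s_h²/n_h, with W_h = N_h/N and N = 12400:
  stratum 1: (2400/12400)²·9.4²/286 = 0.0115736
  stratum 2: (5900/12400)²·5.5²/859 = 0.00797247
  stratum 3: (4100/12400)²·7.6²/499 = 0.0126547
V̂(x̄_st) = 0.0322008
SE(x̄_st) = √0.0322008 = 0.179446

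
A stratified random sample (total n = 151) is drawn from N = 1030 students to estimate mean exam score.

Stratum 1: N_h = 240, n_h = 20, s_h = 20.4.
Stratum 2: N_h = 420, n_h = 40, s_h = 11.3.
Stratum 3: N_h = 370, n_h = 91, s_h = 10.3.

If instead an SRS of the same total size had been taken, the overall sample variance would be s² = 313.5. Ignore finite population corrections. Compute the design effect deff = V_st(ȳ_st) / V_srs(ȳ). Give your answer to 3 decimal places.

V̂(ȳ_st) = Σ W_h² s_h²/n_h, with W_h = N_h/N and N = 1030:
  stratum 1: (240/1030)²·20.4²/20 = 1.12974
  stratum 2: (420/1030)²·11.3²/40 = 0.530788
  stratum 3: (370/1030)²·10.3²/91 = 0.15044
V_st = 1.81097
V_srs = s²/n = 313.5/151 = 2.07616
deff = V_st / V_srs = 1.81097/2.07616 = 0.8723

deff ≈ 0.872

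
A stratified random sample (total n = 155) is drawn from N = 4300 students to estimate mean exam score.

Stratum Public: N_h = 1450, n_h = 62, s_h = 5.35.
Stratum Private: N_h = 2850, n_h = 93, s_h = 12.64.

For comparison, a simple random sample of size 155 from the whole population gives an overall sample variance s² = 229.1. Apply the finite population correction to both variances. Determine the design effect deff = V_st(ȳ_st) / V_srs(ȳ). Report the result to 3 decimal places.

deff ≈ 0.548

V̂(ȳ_st) = Σ W_h² (1 − n_h/N_h) s_h²/n_h, with W_h = N_h/N and N = 4300:
  stratum Public: (1450/4300)²·(1 − 62/1450)·5.35²/62 = 0.05025
  stratum Private: (2850/4300)²·(1 − 93/2850)·12.64²/93 = 0.730056
V_st = 0.780306
V_srs = (1 − 155/4300)·229.1/155 = 1.42479
deff = V_st / V_srs = 0.780306/1.42479 = 0.5477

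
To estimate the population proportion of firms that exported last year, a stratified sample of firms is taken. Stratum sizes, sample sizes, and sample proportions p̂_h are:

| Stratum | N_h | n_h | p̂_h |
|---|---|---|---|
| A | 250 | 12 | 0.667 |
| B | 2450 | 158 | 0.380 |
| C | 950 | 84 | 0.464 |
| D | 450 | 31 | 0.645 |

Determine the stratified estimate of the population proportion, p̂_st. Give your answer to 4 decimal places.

p̂_st ≈ 0.4460

N = 4100; stratum weights W_h = N_h/N.
p̂_st = Σ W_h p̂_h = (250·0.667 + 2450·0.380 + 950·0.464 + 450·0.645)/4100 = 0.44605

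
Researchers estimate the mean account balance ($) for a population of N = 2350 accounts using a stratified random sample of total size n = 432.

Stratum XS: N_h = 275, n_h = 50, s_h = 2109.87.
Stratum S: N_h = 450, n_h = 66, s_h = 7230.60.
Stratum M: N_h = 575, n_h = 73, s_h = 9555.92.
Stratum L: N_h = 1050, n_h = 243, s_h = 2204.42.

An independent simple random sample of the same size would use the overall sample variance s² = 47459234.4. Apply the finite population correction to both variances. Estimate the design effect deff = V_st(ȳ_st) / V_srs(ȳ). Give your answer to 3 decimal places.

V̂(ȳ_st) = Σ W_h² (1 − n_h/N_h) s_h²/n_h, with W_h = N_h/N and N = 2350:
  stratum XS: (275/2350)²·(1 − 50/275)·2109.87²/50 = 997.518
  stratum S: (450/2350)²·(1 − 66/450)·7230.60²/66 = 24786.4
  stratum M: (575/2350)²·(1 − 73/575)·9555.92²/73 = 65382
  stratum L: (1050/2350)²·(1 − 243/1050)·2204.42²/243 = 3068.38
V_st = 94234.2
V_srs = (1 − 432/2350)·47459234.4/432 = 89663.9
deff = V_st / V_srs = 94234.2/89663.9 = 1.0510

deff ≈ 1.051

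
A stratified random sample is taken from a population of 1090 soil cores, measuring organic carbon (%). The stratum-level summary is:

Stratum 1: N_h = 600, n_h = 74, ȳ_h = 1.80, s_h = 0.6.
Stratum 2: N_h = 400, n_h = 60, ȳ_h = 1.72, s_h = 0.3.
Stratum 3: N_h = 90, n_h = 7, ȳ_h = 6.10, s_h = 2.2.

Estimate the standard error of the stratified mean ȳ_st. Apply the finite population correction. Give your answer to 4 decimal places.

SE(ȳ_st) ≈ 0.0762

V̂(ȳ_st) = Σ W_h² (1 − n_h/N_h) s_h²/n_h, with W_h = N_h/N and N = 1090:
  stratum 1: (600/1090)²·(1 − 74/600)·0.6²/74 = 0.00129227
  stratum 2: (400/1090)²·(1 − 60/400)·0.3²/60 = 0.000171703
  stratum 3: (90/1090)²·(1 − 7/90)·2.2²/7 = 0.00434725
V̂(ȳ_st) = 0.00581123
SE(ȳ_st) = √0.00581123 = 0.0762314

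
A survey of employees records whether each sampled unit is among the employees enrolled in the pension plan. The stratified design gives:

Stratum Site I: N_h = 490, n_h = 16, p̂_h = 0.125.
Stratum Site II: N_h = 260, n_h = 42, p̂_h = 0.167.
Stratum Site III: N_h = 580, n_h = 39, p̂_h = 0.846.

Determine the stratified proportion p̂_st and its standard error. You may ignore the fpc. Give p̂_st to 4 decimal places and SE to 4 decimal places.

N = 1330; stratum weights W_h = N_h/N.
p̂_st = Σ W_h p̂_h = (490·0.125 + 260·0.167 + 580·0.846)/1330 = 0.44763
V̂(p̂_st) = Σ W_h² p̂_h(1−p̂_h)/(n_h−1):
  stratum Site I: (490/1330)²·0.125·0.875/15 = 0.000989728
  stratum Site II: (260/1330)²·0.167·0.833/41 = 0.000129664
  stratum Site III: (580/1330)²·0.846·0.154/38 = 0.000652019
V̂(p̂_st) = 0.00177141; SE = √V̂ = 0.0420881

p̂_st ≈ 0.4476, SE ≈ 0.0421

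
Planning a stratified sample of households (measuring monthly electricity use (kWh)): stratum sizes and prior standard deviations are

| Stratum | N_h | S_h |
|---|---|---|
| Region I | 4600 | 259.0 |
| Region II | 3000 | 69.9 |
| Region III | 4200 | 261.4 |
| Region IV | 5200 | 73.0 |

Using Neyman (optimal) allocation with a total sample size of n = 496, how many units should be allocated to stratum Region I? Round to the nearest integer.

205

Neyman allocation: n_h = n · N_h S_h / Σ N_i S_i, with n = 496.
  stratum Region I: N_h·S_h = 4600·259.0 = 1191400.00
  stratum Region II: N_h·S_h = 3000·69.9 = 209700.00
  stratum Region III: N_h·S_h = 4200·261.4 = 1097880.00
  stratum Region IV: N_h·S_h = 5200·73.0 = 379600.00
Σ N_h S_h = 2878580.00
n for stratum Region I = 496·1191400.00/2878580.00 = 205.287 → 205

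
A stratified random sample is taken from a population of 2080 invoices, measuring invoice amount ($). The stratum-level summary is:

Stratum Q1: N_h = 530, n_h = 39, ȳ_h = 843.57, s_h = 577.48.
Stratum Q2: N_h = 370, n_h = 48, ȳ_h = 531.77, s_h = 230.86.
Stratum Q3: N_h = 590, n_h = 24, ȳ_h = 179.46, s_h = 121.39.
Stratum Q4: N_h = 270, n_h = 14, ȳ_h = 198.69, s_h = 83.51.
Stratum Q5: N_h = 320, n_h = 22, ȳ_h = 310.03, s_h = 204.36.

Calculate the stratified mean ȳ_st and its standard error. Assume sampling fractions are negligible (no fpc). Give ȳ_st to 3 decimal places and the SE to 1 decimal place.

ȳ_st = Σ W_h ȳ_h = (530·843.57 + 370·531.77 + 590·179.46 + 270·198.69 + 320·310.03)/2080 = 433.93476
V̂(ȳ_st) = Σ W_h² s_h²/n_h, with W_h = N_h/N and N = 2080:
  stratum Q1: (530/2080)²·577.48²/39 = 555.181
  stratum Q2: (370/2080)²·230.86²/48 = 35.1344
  stratum Q3: (590/2080)²·121.39²/24 = 49.4006
  stratum Q4: (270/2080)²·83.51²/14 = 8.39363
  stratum Q5: (320/2080)²·204.36²/22 = 44.9306
V̂(ȳ_st) = 693.04
SE(ȳ_st) = √693.04 = 26.3257

ȳ_st ≈ 433.935, SE ≈ 26.3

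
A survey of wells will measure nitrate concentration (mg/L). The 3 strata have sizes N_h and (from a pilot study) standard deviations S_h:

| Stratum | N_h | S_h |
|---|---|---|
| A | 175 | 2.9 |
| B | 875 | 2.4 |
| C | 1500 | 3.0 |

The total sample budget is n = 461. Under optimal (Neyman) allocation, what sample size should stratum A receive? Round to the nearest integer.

33

Neyman allocation: n_h = n · N_h S_h / Σ N_i S_i, with n = 461.
  stratum A: N_h·S_h = 175·2.9 = 507.50
  stratum B: N_h·S_h = 875·2.4 = 2100.00
  stratum C: N_h·S_h = 1500·3.0 = 4500.00
Σ N_h S_h = 7107.50
n for stratum A = 461·507.50/7107.50 = 32.917 → 33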